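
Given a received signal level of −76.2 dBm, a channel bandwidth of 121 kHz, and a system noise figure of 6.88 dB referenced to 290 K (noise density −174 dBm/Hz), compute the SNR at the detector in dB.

40.1 dB

Noise floor: N = −174 + 10 log₁₀(B) + NF
10 log₁₀(1.21×10⁵) = 50.83 dB
N = −174 + 50.83 + 6.88 = −116.29 dBm
SNR = P_sig − N = −76.2 − (−116.29) = 40.09 dB → 40.1 dB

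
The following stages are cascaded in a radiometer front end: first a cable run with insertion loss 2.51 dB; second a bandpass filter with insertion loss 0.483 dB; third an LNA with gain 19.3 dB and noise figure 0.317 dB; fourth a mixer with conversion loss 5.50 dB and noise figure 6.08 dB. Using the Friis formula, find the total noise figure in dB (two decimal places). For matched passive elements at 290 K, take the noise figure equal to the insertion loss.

3.45 dB

Convert to linear (a loss of L dB is a gain of −L dB): F_i = 10^(NF_i/10), G_i = 10^(G_i,dB/10)
  Stage 1: F_1 = 10^(2.51/10) = 1.782, G_1 = 10^(−2.51/10) = 0.5610
  Stage 2: F_2 = 10^(0.483/10) = 1.118, G_2 = 10^(−0.483/10) = 0.8947
  Stage 3: F_3 = 10^(0.317/10) = 1.076, G_3 = 10^(19.3/10) = 85.11
  Stage 4: F_4 = 10^(6.08/10) = 4.055, G_4 = 10^(−5.50/10) = 0.2818
Friis cascade:
  F = 1.782 + (1.118 − 1)/0.5610 + (1.076 − 1)/0.5020 + (4.055 − 1)/42.73 = 2.214
NF = 10 log₁₀(2.214) = 3.45 dB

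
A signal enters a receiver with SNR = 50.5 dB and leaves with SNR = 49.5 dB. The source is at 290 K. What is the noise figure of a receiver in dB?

1.0 dB

NF (dB) = SNR_in(dB) − SNR_out(dB) when the source is at T₀
NF = 50.5 − 49.5 = 1.0 dB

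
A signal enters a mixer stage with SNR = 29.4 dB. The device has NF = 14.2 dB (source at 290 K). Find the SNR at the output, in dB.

By definition F = SNR_in/SNR_out, so in dB: SNR_out = SNR_in − NF
SNR_out = 29.4 − 14.2 = 15.2 dB

15.2 dB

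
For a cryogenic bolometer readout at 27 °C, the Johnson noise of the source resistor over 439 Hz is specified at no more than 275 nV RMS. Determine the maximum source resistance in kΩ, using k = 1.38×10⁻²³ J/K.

10.4 kΩ

T = 27 °C + 273.15 = 300.15 K
Johnson–Nyquist: V_n = √(4kTRB) ⇒ R = V_n² / (4kTB)
4kTB = 4 × 1.38×10⁻²³ × 300.15 × 4.39×10² = 7.27×10⁻¹⁸
R = (2.75×10⁻⁷)² / 7.27×10⁻¹⁸ = 1.04×10⁴ Ω = 10.4 kΩ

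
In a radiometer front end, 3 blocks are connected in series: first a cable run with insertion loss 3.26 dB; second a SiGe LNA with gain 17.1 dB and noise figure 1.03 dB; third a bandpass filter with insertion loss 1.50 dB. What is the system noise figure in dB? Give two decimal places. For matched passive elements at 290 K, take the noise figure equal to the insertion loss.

4.32 dB

Convert to linear (a loss of L dB is a gain of −L dB): F_i = 10^(NF_i/10), G_i = 10^(G_i,dB/10)
  Stage 1: F_1 = 10^(3.26/10) = 2.118, G_1 = 10^(−3.26/10) = 0.4721
  Stage 2: F_2 = 10^(1.03/10) = 1.268, G_2 = 10^(17.1/10) = 51.29
  Stage 3: F_3 = 10^(1.50/10) = 1.413, G_3 = 10^(−1.50/10) = 0.7079
Friis cascade:
  F = 2.118 + (1.268 − 1)/0.4721 + (1.413 − 1)/24.21 = 2.702
NF = 10 log₁₀(2.702) = 4.32 dB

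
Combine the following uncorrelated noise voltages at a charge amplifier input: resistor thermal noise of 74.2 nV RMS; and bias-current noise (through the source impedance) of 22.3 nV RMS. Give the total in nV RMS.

Uncorrelated sources add in power (mean-square): V_tot = √(ΣV_i²)
V_tot = √[(7.42×10⁻⁸)² + (2.23×10⁻⁸)²] = 7.75×10⁻⁸ V = 77.5 nV

77.5 nV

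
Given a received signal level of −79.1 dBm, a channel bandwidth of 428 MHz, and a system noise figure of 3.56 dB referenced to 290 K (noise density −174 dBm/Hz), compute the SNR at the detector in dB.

Noise floor: N = −174 + 10 log₁₀(B) + NF
10 log₁₀(4.28×10⁸) = 86.31 dB
N = −174 + 86.31 + 3.56 = −84.13 dBm
SNR = P_sig − N = −79.1 − (−84.13) = 5.03 dB → 5.0 dB

5.0 dB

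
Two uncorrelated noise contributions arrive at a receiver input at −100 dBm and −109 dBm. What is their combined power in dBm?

Convert to linear, add, convert back:
P₁ = 1.00×10⁻¹³ W, P₂ = 1.26×10⁻¹⁴ W
P_tot = 1.13×10⁻¹³ W → 10 log₁₀(P_tot / 10⁻³) = −99.5 dBm

−99.5 dBm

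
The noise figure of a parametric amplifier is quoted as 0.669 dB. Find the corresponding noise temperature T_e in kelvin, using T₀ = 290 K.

48.3 K

F = 10^(0.669/10) = 1.16654
T_e = (F − 1)·T₀ = (1.16654 − 1) × 290 = 48.3 K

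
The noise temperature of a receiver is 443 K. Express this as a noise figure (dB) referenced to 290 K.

4.03 dB

F = 1 + T_e/T₀ = 1 + 443/290 = 2.52759
NF = 10 log₁₀(2.52759) = 4.03 dB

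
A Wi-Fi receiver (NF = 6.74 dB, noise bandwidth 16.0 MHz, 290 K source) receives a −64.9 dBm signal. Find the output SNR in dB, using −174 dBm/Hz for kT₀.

30.3 dB

Noise floor: N = −174 + 10 log₁₀(B) + NF
10 log₁₀(1.60×10⁷) = 72.04 dB
N = −174 + 72.04 + 6.74 = −95.22 dBm
SNR = P_sig − N = −64.9 − (−95.22) = 30.32 dB → 30.3 dB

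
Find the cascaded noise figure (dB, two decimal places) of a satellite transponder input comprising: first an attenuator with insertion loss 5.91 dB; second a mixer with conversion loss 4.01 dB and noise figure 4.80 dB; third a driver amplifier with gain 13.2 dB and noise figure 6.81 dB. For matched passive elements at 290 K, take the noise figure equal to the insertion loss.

16.91 dB

Convert to linear (a loss of L dB is a gain of −L dB): F_i = 10^(NF_i/10), G_i = 10^(G_i,dB/10)
  Stage 1: F_1 = 10^(5.91/10) = 3.899, G_1 = 10^(−5.91/10) = 0.2564
  Stage 2: F_2 = 10^(4.80/10) = 3.020, G_2 = 10^(−4.01/10) = 0.3972
  Stage 3: F_3 = 10^(6.81/10) = 4.797, G_3 = 10^(13.2/10) = 20.89
Friis cascade:
  F = 3.899 + (3.020 − 1)/0.2564 + (4.797 − 1)/0.1019 = 49.06
NF = 10 log₁₀(49.06) = 16.91 dB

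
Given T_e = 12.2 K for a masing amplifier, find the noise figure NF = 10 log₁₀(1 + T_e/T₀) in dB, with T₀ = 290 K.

0.179 dB

F = 1 + T_e/T₀ = 1 + 12.2/290 = 1.04207
NF = 10 log₁₀(1.04207) = 0.179 dB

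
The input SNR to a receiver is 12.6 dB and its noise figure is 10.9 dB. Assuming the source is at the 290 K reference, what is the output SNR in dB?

1.7 dB

By definition F = SNR_in/SNR_out, so in dB: SNR_out = SNR_in − NF
SNR_out = 12.6 − 10.9 = 1.7 dB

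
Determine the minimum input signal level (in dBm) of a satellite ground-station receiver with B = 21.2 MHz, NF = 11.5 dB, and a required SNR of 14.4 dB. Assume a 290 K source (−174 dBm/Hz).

Sensitivity = −174 + 10 log₁₀(B) + NF + SNR_min
= −174 + 73.26 + 11.5 + 14.4
= −74.84 dBm → −74.8 dBm

−74.8 dBm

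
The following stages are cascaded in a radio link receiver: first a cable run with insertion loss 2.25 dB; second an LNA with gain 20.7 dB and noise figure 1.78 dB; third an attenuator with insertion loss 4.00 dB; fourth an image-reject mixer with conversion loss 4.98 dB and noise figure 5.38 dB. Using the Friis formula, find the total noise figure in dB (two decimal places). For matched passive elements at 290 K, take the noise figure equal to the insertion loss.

Convert to linear (a loss of L dB is a gain of −L dB): F_i = 10^(NF_i/10), G_i = 10^(G_i,dB/10)
  Stage 1: F_1 = 10^(2.25/10) = 1.679, G_1 = 10^(−2.25/10) = 0.5957
  Stage 2: F_2 = 10^(1.78/10) = 1.507, G_2 = 10^(20.7/10) = 117.5
  Stage 3: F_3 = 10^(4.00/10) = 2.512, G_3 = 10^(−4.00/10) = 0.3981
  Stage 4: F_4 = 10^(5.38/10) = 3.451, G_4 = 10^(−4.98/10) = 0.3177
Friis cascade:
  F = 1.679 + (1.507 − 1)/0.5957 + (2.512 − 1)/69.98 + (3.451 − 1)/27.86 = 2.639
NF = 10 log₁₀(2.639) = 4.21 dB

4.21 dB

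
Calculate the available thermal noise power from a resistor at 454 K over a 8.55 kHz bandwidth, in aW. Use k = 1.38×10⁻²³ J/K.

53.6 aW

P_n = kTB = 1.38×10⁻²³ × 454 × 8.55×10³ = 5.36×10⁻¹⁷ W = 53.6 aW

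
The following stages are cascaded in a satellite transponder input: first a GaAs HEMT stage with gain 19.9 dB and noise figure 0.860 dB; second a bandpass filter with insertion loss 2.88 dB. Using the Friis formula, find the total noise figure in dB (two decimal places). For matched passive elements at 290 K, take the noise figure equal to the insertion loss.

0.89 dB

Convert to linear (a loss of L dB is a gain of −L dB): F_i = 10^(NF_i/10), G_i = 10^(G_i,dB/10)
  Stage 1: F_1 = 10^(0.860/10) = 1.219, G_1 = 10^(19.9/10) = 97.72
  Stage 2: F_2 = 10^(2.88/10) = 1.941, G_2 = 10^(−2.88/10) = 0.5152
Friis cascade:
  F = 1.219 + (1.941 − 1)/97.72 = 1.229
NF = 10 log₁₀(1.229) = 0.89 dB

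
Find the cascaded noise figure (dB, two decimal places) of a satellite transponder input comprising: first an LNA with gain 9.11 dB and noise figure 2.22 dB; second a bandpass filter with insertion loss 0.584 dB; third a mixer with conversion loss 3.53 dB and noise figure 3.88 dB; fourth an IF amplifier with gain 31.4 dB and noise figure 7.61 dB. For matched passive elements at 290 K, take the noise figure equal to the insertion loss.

Convert to linear (a loss of L dB is a gain of −L dB): F_i = 10^(NF_i/10), G_i = 10^(G_i,dB/10)
  Stage 1: F_1 = 10^(2.22/10) = 1.667, G_1 = 10^(9.11/10) = 8.147
  Stage 2: F_2 = 10^(0.584/10) = 1.144, G_2 = 10^(−0.584/10) = 0.8742
  Stage 3: F_3 = 10^(3.88/10) = 2.443, G_3 = 10^(−3.53/10) = 0.4436
  Stage 4: F_4 = 10^(7.61/10) = 5.768, G_4 = 10^(31.4/10) = 1380
Friis cascade:
  F = 1.667 + (1.144 − 1)/8.147 + (2.443 − 1)/7.122 + (5.768 − 1)/3.159 = 3.397
NF = 10 log₁₀(3.397) = 5.31 dB

5.31 dB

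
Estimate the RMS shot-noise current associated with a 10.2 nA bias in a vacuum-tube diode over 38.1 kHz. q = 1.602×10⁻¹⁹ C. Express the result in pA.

I_n = √(2qI·B)
2qI·B = 2 × 1.602×10⁻¹⁹ × 1.02×10⁻⁸ × 3.81×10⁴ = 1.25×10⁻²² A²
I_n = √(1.25×10⁻²²) = 1.12×10⁻¹¹ A = 11.2 pA

11.2 pA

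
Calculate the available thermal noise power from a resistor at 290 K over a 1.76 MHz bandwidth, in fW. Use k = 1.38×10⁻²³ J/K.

P_n = kTB = 1.38×10⁻²³ × 290 × 1.76×10⁶ = 7.04×10⁻¹⁵ W = 7.04 fW

7.04 fW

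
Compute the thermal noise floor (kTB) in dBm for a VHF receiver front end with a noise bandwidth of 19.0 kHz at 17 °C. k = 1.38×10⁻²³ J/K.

T = 17 °C + 273.15 = 290.15 K
P_n = kTB = 1.38×10⁻²³ × 290.15 × 1.90×10⁴ = 7.61×10⁻¹⁷ W
In dBm: 10 log₁₀(7.61×10⁻¹⁷ / 10⁻³) = −131.2 dBm

−131.2 dBm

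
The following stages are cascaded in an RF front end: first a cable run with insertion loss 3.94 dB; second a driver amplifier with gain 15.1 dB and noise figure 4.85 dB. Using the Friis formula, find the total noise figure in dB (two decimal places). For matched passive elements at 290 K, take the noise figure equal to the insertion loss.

8.79 dB

Convert to linear (a loss of L dB is a gain of −L dB): F_i = 10^(NF_i/10), G_i = 10^(G_i,dB/10)
  Stage 1: F_1 = 10^(3.94/10) = 2.477, G_1 = 10^(−3.94/10) = 0.4036
  Stage 2: F_2 = 10^(4.85/10) = 3.055, G_2 = 10^(15.1/10) = 32.36
Friis cascade:
  F = 2.477 + (3.055 − 1)/0.4036 = 7.568
NF = 10 log₁₀(7.568) = 8.79 dB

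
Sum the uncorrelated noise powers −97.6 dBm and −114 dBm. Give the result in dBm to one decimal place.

Convert to linear, add, convert back:
P₁ = 1.74×10⁻¹³ W, P₂ = 3.98×10⁻¹⁵ W
P_tot = 1.78×10⁻¹³ W → 10 log₁₀(P_tot / 10⁻³) = −97.5 dBm

−97.5 dBm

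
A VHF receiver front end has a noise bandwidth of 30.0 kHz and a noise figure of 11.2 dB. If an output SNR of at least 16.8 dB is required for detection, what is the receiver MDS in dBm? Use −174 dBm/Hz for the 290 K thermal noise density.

−101.2 dBm

Sensitivity = −174 + 10 log₁₀(B) + NF + SNR_min
= −174 + 44.77 + 11.2 + 16.8
= −101.23 dBm → −101.2 dBm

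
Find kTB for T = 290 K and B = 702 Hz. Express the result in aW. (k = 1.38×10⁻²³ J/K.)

2.81 aW

P_n = kTB = 1.38×10⁻²³ × 290 × 7.02×10² = 2.81×10⁻¹⁸ W = 2.81 aW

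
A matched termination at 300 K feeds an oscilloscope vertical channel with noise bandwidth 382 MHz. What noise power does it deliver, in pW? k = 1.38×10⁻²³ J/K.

1.58 pW

P_n = kTB = 1.38×10⁻²³ × 300 × 3.82×10⁸ = 1.58×10⁻¹² W = 1.58 pW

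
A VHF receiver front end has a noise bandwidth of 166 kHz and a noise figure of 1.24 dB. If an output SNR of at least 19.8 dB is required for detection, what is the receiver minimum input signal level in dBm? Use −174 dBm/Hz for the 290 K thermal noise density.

−100.8 dBm

Sensitivity = −174 + 10 log₁₀(B) + NF + SNR_min
= −174 + 52.2 + 1.24 + 19.8
= −100.76 dBm → −100.8 dBm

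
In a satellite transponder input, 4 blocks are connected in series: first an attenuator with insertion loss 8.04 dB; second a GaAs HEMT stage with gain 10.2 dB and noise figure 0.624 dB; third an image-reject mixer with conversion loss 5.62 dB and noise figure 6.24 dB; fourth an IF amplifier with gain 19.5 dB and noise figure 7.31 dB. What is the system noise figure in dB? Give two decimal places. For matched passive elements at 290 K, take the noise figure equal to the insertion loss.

Convert to linear (a loss of L dB is a gain of −L dB): F_i = 10^(NF_i/10), G_i = 10^(G_i,dB/10)
  Stage 1: F_1 = 10^(8.04/10) = 6.368, G_1 = 10^(−8.04/10) = 0.1570
  Stage 2: F_2 = 10^(0.624/10) = 1.155, G_2 = 10^(10.2/10) = 10.47
  Stage 3: F_3 = 10^(6.24/10) = 4.207, G_3 = 10^(−5.62/10) = 0.2742
  Stage 4: F_4 = 10^(7.31/10) = 5.383, G_4 = 10^(19.5/10) = 89.13
Friis cascade:
  F = 6.368 + (1.155 − 1)/0.1570 + (4.207 − 1)/1.644 + (5.383 − 1)/0.4508 = 19.02
NF = 10 log₁₀(19.02) = 12.79 dB

12.79 dB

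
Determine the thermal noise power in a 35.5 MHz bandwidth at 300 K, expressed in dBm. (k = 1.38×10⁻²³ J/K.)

P_n = kTB = 1.38×10⁻²³ × 300 × 3.55×10⁷ = 1.47×10⁻¹³ W
In dBm: 10 log₁₀(1.47×10⁻¹³ / 10⁻³) = −98.3 dBm

−98.3 dBm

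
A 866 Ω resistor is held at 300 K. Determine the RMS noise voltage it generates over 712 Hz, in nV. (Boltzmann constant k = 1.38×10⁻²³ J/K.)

101 nV

V_n = √(4kTRB)
4kTRB = 4 × 1.38×10⁻²³ × 300 × 8.66×10² × 7.12×10² = 1.02×10⁻¹⁴ V²
V_n = √(1.02×10⁻¹⁴) = 1.01×10⁻⁷ V = 101 nV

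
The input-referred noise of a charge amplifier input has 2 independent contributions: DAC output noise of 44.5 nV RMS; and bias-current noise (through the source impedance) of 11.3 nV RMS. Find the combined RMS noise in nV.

45.9 nV

Uncorrelated sources add in power (mean-square): V_tot = √(ΣV_i²)
V_tot = √[(4.45×10⁻⁸)² + (1.13×10⁻⁸)²] = 4.59×10⁻⁸ V = 45.9 nV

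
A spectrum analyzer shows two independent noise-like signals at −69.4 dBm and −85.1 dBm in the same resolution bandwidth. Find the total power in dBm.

−69.3 dBm

Convert to linear, add, convert back:
P₁ = 1.15×10⁻¹⁰ W, P₂ = 3.09×10⁻¹² W
P_tot = 1.18×10⁻¹⁰ W → 10 log₁₀(P_tot / 10⁻³) = −69.3 dBm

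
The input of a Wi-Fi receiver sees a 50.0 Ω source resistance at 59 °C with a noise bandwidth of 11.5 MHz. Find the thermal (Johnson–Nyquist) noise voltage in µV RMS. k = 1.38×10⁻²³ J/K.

T = 59 °C + 273.15 = 332.15 K
V_n = √(4kTRB)
4kTRB = 4 × 1.38×10⁻²³ × 332.15 × 5.00×10¹ × 1.15×10⁷ = 1.05×10⁻¹¹ V²
V_n = √(1.05×10⁻¹¹) = 3.25×10⁻⁶ V = 3.25 µV

3.25 µV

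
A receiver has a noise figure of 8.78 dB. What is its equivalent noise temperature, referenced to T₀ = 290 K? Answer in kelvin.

1900 K

F = 10^(8.78/10) = 7.55092
T_e = (F − 1)·T₀ = (7.55092 − 1) × 290 = 1900 K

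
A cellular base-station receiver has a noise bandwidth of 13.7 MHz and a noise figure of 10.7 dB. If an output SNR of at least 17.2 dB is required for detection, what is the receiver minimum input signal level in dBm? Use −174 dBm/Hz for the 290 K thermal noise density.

−74.7 dBm

Sensitivity = −174 + 10 log₁₀(B) + NF + SNR_min
= −174 + 71.37 + 10.7 + 17.2
= −74.73 dBm → −74.7 dBm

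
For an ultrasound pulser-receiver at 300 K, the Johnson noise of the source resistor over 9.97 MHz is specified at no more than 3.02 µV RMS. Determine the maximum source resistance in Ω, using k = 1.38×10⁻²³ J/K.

Johnson–Nyquist: V_n = √(4kTRB) ⇒ R = V_n² / (4kTB)
4kTB = 4 × 1.38×10⁻²³ × 300 × 9.97×10⁶ = 1.65×10⁻¹³
R = (3.02×10⁻⁶)² / 1.65×10⁻¹³ = 5.52×10¹ Ω = 55.2 Ω

55.2 Ω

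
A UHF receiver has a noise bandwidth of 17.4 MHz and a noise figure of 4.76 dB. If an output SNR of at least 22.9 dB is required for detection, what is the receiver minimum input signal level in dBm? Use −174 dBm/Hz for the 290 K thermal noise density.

Sensitivity = −174 + 10 log₁₀(B) + NF + SNR_min
= −174 + 72.41 + 4.76 + 22.9
= −73.93 dBm → −73.9 dBm

−73.9 dBm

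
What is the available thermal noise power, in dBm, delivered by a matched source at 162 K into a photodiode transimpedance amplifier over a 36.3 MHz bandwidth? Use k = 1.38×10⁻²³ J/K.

−100.9 dBm

P_n = kTB = 1.38×10⁻²³ × 162 × 3.63×10⁷ = 8.12×10⁻¹⁴ W
In dBm: 10 log₁₀(8.12×10⁻¹⁴ / 10⁻³) = −100.9 dBm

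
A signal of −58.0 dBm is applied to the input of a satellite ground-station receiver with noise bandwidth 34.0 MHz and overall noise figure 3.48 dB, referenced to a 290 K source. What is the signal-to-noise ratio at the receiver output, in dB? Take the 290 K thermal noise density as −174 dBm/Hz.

37.2 dB

Noise floor: N = −174 + 10 log₁₀(B) + NF
10 log₁₀(3.40×10⁷) = 75.31 dB
N = −174 + 75.31 + 3.48 = −95.21 dBm
SNR = P_sig − N = −58.0 − (−95.21) = 37.21 dB → 37.2 dB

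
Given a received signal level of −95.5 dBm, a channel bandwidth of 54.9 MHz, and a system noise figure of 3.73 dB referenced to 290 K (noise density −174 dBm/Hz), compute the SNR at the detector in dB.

−2.6 dB

Noise floor: N = −174 + 10 log₁₀(B) + NF
10 log₁₀(5.49×10⁷) = 77.4 dB
N = −174 + 77.4 + 3.73 = −92.87 dBm
SNR = P_sig − N = −95.5 − (−92.87) = −2.63 dB → −2.6 dB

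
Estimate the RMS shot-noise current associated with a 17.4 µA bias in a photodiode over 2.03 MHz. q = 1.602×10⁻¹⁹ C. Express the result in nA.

I_n = √(2qI·B)
2qI·B = 2 × 1.602×10⁻¹⁹ × 1.74×10⁻⁵ × 2.03×10⁶ = 1.13×10⁻¹⁷ A²
I_n = √(1.13×10⁻¹⁷) = 3.36×10⁻⁹ A = 3.36 nA

3.36 nA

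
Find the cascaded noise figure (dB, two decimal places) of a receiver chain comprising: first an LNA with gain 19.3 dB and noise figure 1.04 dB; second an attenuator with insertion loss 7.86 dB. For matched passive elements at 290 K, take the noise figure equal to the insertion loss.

Convert to linear (a loss of L dB is a gain of −L dB): F_i = 10^(NF_i/10), G_i = 10^(G_i,dB/10)
  Stage 1: F_1 = 10^(1.04/10) = 1.271, G_1 = 10^(19.3/10) = 85.11
  Stage 2: F_2 = 10^(7.86/10) = 6.109, G_2 = 10^(−7.86/10) = 0.1637
Friis cascade:
  F = 1.271 + (6.109 − 1)/85.11 = 1.331
NF = 10 log₁₀(1.331) = 1.24 dB

1.24 dB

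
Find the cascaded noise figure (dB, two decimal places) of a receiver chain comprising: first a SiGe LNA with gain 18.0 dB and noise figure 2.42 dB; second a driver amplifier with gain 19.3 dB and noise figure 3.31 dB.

Convert to linear (a loss of L dB is a gain of −L dB): F_i = 10^(NF_i/10), G_i = 10^(G_i,dB/10)
  Stage 1: F_1 = 10^(2.42/10) = 1.746, G_1 = 10^(18.0/10) = 63.10
  Stage 2: F_2 = 10^(3.31/10) = 2.143, G_2 = 10^(19.3/10) = 85.11
Friis cascade:
  F = 1.746 + (2.143 − 1)/63.10 = 1.764
NF = 10 log₁₀(1.764) = 2.46 dB

2.46 dB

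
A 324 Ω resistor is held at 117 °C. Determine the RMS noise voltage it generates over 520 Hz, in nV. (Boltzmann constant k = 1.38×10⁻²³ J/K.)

T = 117 °C + 273.15 = 390.15 K
V_n = √(4kTRB)
4kTRB = 4 × 1.38×10⁻²³ × 390.15 × 3.24×10² × 5.20×10² = 3.63×10⁻¹⁵ V²
V_n = √(3.63×10⁻¹⁵) = 6.02×10⁻⁸ V = 60.2 nV

60.2 nV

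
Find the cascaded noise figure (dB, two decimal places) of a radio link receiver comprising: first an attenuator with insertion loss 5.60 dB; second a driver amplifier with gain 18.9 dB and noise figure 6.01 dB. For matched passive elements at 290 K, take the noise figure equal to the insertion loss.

Convert to linear (a loss of L dB is a gain of −L dB): F_i = 10^(NF_i/10), G_i = 10^(G_i,dB/10)
  Stage 1: F_1 = 10^(5.60/10) = 3.631, G_1 = 10^(−5.60/10) = 0.2754
  Stage 2: F_2 = 10^(6.01/10) = 3.990, G_2 = 10^(18.9/10) = 77.62
Friis cascade:
  F = 3.631 + (3.990 − 1)/0.2754 = 14.49
NF = 10 log₁₀(14.49) = 11.61 dB

11.61 dB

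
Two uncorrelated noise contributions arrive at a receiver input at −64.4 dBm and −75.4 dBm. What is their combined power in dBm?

Convert to linear, add, convert back:
P₁ = 3.63×10⁻¹⁰ W, P₂ = 2.88×10⁻¹¹ W
P_tot = 3.92×10⁻¹⁰ W → 10 log₁₀(P_tot / 10⁻³) = −64.1 dBm

−64.1 dBm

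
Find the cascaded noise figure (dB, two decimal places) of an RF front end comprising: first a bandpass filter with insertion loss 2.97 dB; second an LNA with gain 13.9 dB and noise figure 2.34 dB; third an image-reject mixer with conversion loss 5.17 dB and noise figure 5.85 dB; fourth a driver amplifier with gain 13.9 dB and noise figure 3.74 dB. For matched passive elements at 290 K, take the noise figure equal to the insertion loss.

Convert to linear (a loss of L dB is a gain of −L dB): F_i = 10^(NF_i/10), G_i = 10^(G_i,dB/10)
  Stage 1: F_1 = 10^(2.97/10) = 1.982, G_1 = 10^(−2.97/10) = 0.5047
  Stage 2: F_2 = 10^(2.34/10) = 1.714, G_2 = 10^(13.9/10) = 24.55
  Stage 3: F_3 = 10^(5.85/10) = 3.846, G_3 = 10^(−5.17/10) = 0.3041
  Stage 4: F_4 = 10^(3.74/10) = 2.366, G_4 = 10^(13.9/10) = 24.55
Friis cascade:
  F = 1.982 + (1.714 − 1)/0.5047 + (3.846 − 1)/12.39 + (2.366 − 1)/3.767 = 3.989
NF = 10 log₁₀(3.989) = 6.01 dB

6.01 dB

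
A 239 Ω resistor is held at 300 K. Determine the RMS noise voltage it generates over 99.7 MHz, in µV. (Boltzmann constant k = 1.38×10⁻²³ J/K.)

V_n = √(4kTRB)
4kTRB = 4 × 1.38×10⁻²³ × 300 × 2.39×10² × 9.97×10⁷ = 3.95×10⁻¹⁰ V²
V_n = √(3.95×10⁻¹⁰) = 1.99×10⁻⁵ V = 19.9 µV

19.9 µV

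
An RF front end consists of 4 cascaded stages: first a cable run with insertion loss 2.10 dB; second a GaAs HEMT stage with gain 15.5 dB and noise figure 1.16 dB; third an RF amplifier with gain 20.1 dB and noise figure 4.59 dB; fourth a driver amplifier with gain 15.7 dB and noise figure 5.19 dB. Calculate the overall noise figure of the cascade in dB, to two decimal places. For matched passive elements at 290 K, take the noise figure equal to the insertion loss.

3.43 dB

Convert to linear (a loss of L dB is a gain of −L dB): F_i = 10^(NF_i/10), G_i = 10^(G_i,dB/10)
  Stage 1: F_1 = 10^(2.10/10) = 1.622, G_1 = 10^(−2.10/10) = 0.6166
  Stage 2: F_2 = 10^(1.16/10) = 1.306, G_2 = 10^(15.5/10) = 35.48
  Stage 3: F_3 = 10^(4.59/10) = 2.877, G_3 = 10^(20.1/10) = 102.3
  Stage 4: F_4 = 10^(5.19/10) = 3.304, G_4 = 10^(15.7/10) = 37.15
Friis cascade:
  F = 1.622 + (1.306 − 1)/0.6166 + (2.877 − 1)/21.88 + (3.304 − 1)/2239 = 2.205
NF = 10 log₁₀(2.205) = 3.43 dB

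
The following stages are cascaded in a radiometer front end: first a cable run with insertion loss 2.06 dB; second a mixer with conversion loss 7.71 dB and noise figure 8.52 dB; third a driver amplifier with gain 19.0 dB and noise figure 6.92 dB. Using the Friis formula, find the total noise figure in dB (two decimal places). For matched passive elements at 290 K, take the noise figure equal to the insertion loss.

Convert to linear (a loss of L dB is a gain of −L dB): F_i = 10^(NF_i/10), G_i = 10^(G_i,dB/10)
  Stage 1: F_1 = 10^(2.06/10) = 1.607, G_1 = 10^(−2.06/10) = 0.6223
  Stage 2: F_2 = 10^(8.52/10) = 7.112, G_2 = 10^(−7.71/10) = 0.1694
  Stage 3: F_3 = 10^(6.92/10) = 4.920, G_3 = 10^(19.0/10) = 79.43
Friis cascade:
  F = 1.607 + (7.112 − 1)/0.6223 + (4.920 − 1)/0.1054 = 48.61
NF = 10 log₁₀(48.61) = 16.87 dB

16.87 dB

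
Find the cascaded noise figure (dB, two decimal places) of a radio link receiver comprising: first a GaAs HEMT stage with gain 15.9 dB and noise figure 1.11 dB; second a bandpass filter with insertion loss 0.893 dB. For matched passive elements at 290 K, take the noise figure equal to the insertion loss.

1.13 dB

Convert to linear (a loss of L dB is a gain of −L dB): F_i = 10^(NF_i/10), G_i = 10^(G_i,dB/10)
  Stage 1: F_1 = 10^(1.11/10) = 1.291, G_1 = 10^(15.9/10) = 38.90
  Stage 2: F_2 = 10^(0.893/10) = 1.228, G_2 = 10^(−0.893/10) = 0.8141
Friis cascade:
  F = 1.291 + (1.228 − 1)/38.90 = 1.297
NF = 10 log₁₀(1.297) = 1.13 dB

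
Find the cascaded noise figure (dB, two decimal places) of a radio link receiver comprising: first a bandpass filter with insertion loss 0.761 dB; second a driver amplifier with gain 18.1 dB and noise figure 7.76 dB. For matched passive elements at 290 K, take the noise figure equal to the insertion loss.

Convert to linear (a loss of L dB is a gain of −L dB): F_i = 10^(NF_i/10), G_i = 10^(G_i,dB/10)
  Stage 1: F_1 = 10^(0.761/10) = 1.192, G_1 = 10^(−0.761/10) = 0.8393
  Stage 2: F_2 = 10^(7.76/10) = 5.970, G_2 = 10^(18.1/10) = 64.57
Friis cascade:
  F = 1.192 + (5.970 − 1)/0.8393 = 7.114
NF = 10 log₁₀(7.114) = 8.52 dB

8.52 dB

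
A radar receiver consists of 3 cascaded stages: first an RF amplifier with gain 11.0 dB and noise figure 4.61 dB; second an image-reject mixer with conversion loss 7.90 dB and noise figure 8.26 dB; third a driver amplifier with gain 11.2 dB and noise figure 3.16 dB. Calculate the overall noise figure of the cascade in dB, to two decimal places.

Convert to linear (a loss of L dB is a gain of −L dB): F_i = 10^(NF_i/10), G_i = 10^(G_i,dB/10)
  Stage 1: F_1 = 10^(4.61/10) = 2.891, G_1 = 10^(11.0/10) = 12.59
  Stage 2: F_2 = 10^(8.26/10) = 6.699, G_2 = 10^(−7.90/10) = 0.1622
  Stage 3: F_3 = 10^(3.16/10) = 2.070, G_3 = 10^(11.2/10) = 13.18
Friis cascade:
  F = 2.891 + (6.699 − 1)/12.59 + (2.070 − 1)/2.042 = 3.867
NF = 10 log₁₀(3.867) = 5.87 dB

5.87 dB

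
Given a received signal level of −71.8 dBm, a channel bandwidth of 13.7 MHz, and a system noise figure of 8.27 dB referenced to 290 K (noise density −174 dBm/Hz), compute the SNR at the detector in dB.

Noise floor: N = −174 + 10 log₁₀(B) + NF
10 log₁₀(1.37×10⁷) = 71.37 dB
N = −174 + 71.37 + 8.27 = −94.36 dBm
SNR = P_sig − N = −71.8 − (−94.36) = 22.56 dB → 22.6 dB

22.6 dB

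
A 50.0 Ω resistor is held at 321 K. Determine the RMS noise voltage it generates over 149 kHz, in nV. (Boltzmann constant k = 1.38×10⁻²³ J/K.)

V_n = √(4kTRB)
4kTRB = 4 × 1.38×10⁻²³ × 321 × 5.00×10¹ × 1.49×10⁵ = 1.32×10⁻¹³ V²
V_n = √(1.32×10⁻¹³) = 3.63×10⁻⁷ V = 363 nV

363 nV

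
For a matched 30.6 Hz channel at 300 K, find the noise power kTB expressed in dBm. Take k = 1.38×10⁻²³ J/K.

−159.0 dBm

P_n = kTB = 1.38×10⁻²³ × 300 × 3.06×10¹ = 1.27×10⁻¹⁹ W
In dBm: 10 log₁₀(1.27×10⁻¹⁹ / 10⁻³) = −159.0 dBm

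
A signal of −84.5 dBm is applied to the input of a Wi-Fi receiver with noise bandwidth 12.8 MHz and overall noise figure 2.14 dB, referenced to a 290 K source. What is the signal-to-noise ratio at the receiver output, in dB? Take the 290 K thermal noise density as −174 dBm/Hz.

Noise floor: N = −174 + 10 log₁₀(B) + NF
10 log₁₀(1.28×10⁷) = 71.07 dB
N = −174 + 71.07 + 2.14 = −100.79 dBm
SNR = P_sig − N = −84.5 − (−100.79) = 16.29 dB → 16.3 dB

16.3 dB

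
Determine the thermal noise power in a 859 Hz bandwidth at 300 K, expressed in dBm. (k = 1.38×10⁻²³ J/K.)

P_n = kTB = 1.38×10⁻²³ × 300 × 8.59×10² = 3.56×10⁻¹⁸ W
In dBm: 10 log₁₀(3.56×10⁻¹⁸ / 10⁻³) = −144.5 dBm

−144.5 dBm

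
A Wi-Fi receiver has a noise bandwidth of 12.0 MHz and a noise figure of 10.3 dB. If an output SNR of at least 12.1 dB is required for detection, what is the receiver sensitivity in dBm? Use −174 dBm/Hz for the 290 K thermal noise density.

−80.8 dBm

Sensitivity = −174 + 10 log₁₀(B) + NF + SNR_min
= −174 + 70.79 + 10.3 + 12.1
= −80.81 dBm → −80.8 dBm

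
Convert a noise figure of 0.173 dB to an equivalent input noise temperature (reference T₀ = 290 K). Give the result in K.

F = 10^(0.173/10) = 1.04064
T_e = (F − 1)·T₀ = (1.04064 − 1) × 290 = 11.8 K

11.8 K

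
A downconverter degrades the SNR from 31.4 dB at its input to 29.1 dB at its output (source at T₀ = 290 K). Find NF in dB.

2.3 dB

NF (dB) = SNR_in(dB) − SNR_out(dB) when the source is at T₀
NF = 31.4 − 29.1 = 2.3 dB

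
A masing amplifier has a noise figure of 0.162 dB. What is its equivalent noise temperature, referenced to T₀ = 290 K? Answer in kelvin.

F = 10^(0.162/10) = 1.03801
T_e = (F − 1)·T₀ = (1.03801 − 1) × 290 = 11.0 K

11.0 K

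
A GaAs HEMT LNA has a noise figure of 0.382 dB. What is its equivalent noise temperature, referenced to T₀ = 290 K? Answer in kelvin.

F = 10^(0.382/10) = 1.09194
T_e = (F − 1)·T₀ = (1.09194 − 1) × 290 = 26.7 K

26.7 K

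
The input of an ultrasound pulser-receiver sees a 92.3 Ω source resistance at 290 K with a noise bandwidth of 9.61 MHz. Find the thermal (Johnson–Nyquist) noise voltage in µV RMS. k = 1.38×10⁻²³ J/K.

V_n = √(4kTRB)
4kTRB = 4 × 1.38×10⁻²³ × 290 × 9.23×10¹ × 9.61×10⁶ = 1.42×10⁻¹¹ V²
V_n = √(1.42×10⁻¹¹) = 3.77×10⁻⁶ V = 3.77 µV

3.77 µV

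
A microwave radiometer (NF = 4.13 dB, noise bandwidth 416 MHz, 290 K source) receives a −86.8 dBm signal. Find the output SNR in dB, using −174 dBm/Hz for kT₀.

Noise floor: N = −174 + 10 log₁₀(B) + NF
10 log₁₀(4.16×10⁸) = 86.19 dB
N = −174 + 86.19 + 4.13 = −83.68 dBm
SNR = P_sig − N = −86.8 − (−83.68) = −3.12 dB → −3.1 dB

−3.1 dB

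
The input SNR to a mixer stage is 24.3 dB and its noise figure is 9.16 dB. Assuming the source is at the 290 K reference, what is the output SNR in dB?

15.14 dB

By definition F = SNR_in/SNR_out, so in dB: SNR_out = SNR_in − NF
SNR_out = 24.3 − 9.16 = 15.14 dB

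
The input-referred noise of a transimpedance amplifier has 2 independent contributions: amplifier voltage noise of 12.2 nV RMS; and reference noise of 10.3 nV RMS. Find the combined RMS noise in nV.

16.0 nV

Uncorrelated sources add in power (mean-square): V_tot = √(ΣV_i²)
V_tot = √[(1.22×10⁻⁸)² + (1.03×10⁻⁸)²] = 1.60×10⁻⁸ V = 16.0 nV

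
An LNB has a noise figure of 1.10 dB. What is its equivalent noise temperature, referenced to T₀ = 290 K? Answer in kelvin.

83.6 K

F = 10^(1.10/10) = 1.28825
T_e = (F − 1)·T₀ = (1.28825 − 1) × 290 = 83.6 K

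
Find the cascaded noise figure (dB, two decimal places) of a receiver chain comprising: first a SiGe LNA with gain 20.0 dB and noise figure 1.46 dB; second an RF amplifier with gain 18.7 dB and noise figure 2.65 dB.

Convert to linear (a loss of L dB is a gain of −L dB): F_i = 10^(NF_i/10), G_i = 10^(G_i,dB/10)
  Stage 1: F_1 = 10^(1.46/10) = 1.400, G_1 = 10^(20.0/10) = 100.0
  Stage 2: F_2 = 10^(2.65/10) = 1.841, G_2 = 10^(18.7/10) = 74.13
Friis cascade:
  F = 1.400 + (1.841 − 1)/100.0 = 1.408
NF = 10 log₁₀(1.408) = 1.49 dB

1.49 dB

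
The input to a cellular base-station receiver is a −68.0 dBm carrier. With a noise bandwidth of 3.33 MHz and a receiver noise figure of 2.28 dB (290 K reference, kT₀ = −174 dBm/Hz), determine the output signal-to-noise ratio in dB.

38.5 dB

Noise floor: N = −174 + 10 log₁₀(B) + NF
10 log₁₀(3.33×10⁶) = 65.22 dB
N = −174 + 65.22 + 2.28 = −106.50 dBm
SNR = P_sig − N = −68.0 − (−106.50) = 38.50 dB → 38.5 dB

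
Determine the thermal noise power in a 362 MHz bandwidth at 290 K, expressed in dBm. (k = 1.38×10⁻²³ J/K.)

−88.4 dBm

P_n = kTB = 1.38×10⁻²³ × 290 × 3.62×10⁸ = 1.45×10⁻¹² W
In dBm: 10 log₁₀(1.45×10⁻¹² / 10⁻³) = −88.4 dBm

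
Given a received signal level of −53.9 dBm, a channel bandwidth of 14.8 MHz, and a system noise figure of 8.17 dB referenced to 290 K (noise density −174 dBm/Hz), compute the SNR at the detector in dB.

40.2 dB

Noise floor: N = −174 + 10 log₁₀(B) + NF
10 log₁₀(1.48×10⁷) = 71.7 dB
N = −174 + 71.7 + 8.17 = −94.13 dBm
SNR = P_sig − N = −53.9 − (−94.13) = 40.23 dB → 40.2 dB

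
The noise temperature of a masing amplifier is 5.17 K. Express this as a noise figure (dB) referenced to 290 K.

0.077 dB

F = 1 + T_e/T₀ = 1 + 5.17/290 = 1.01783
NF = 10 log₁₀(1.01783) = 0.077 dB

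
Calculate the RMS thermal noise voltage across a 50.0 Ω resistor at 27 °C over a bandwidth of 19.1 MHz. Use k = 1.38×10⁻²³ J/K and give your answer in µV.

3.98 µV

T = 27 °C + 273.15 = 300.15 K
V_n = √(4kTRB)
4kTRB = 4 × 1.38×10⁻²³ × 300.15 × 5.00×10¹ × 1.91×10⁷ = 1.58×10⁻¹¹ V²
V_n = √(1.58×10⁻¹¹) = 3.98×10⁻⁶ V = 3.98 µV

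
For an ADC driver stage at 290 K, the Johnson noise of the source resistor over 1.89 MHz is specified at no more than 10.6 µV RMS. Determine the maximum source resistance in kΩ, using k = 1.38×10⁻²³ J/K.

Johnson–Nyquist: V_n = √(4kTRB) ⇒ R = V_n² / (4kTB)
4kTB = 4 × 1.38×10⁻²³ × 290 × 1.89×10⁶ = 3.03×10⁻¹⁴
R = (1.06×10⁻⁵)² / 3.03×10⁻¹⁴ = 3.71×10³ Ω = 3.71 kΩ

3.71 kΩ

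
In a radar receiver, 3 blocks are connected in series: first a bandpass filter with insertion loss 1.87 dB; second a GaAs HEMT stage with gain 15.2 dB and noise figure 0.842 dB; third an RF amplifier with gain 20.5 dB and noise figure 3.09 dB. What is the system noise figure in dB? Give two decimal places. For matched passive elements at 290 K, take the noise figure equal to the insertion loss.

Convert to linear (a loss of L dB is a gain of −L dB): F_i = 10^(NF_i/10), G_i = 10^(G_i,dB/10)
  Stage 1: F_1 = 10^(1.87/10) = 1.538, G_1 = 10^(−1.87/10) = 0.6501
  Stage 2: F_2 = 10^(0.842/10) = 1.214, G_2 = 10^(15.2/10) = 33.11
  Stage 3: F_3 = 10^(3.09/10) = 2.037, G_3 = 10^(20.5/10) = 112.2
Friis cascade:
  F = 1.538 + (1.214 − 1)/0.6501 + (2.037 − 1)/21.53 = 1.915
NF = 10 log₁₀(1.915) = 2.82 dB

2.82 dB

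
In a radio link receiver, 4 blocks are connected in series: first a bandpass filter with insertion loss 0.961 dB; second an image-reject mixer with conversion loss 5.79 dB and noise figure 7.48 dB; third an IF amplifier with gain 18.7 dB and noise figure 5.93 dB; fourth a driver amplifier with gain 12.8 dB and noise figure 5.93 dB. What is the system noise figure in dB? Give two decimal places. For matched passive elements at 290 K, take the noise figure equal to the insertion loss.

13.22 dB

Convert to linear (a loss of L dB is a gain of −L dB): F_i = 10^(NF_i/10), G_i = 10^(G_i,dB/10)
  Stage 1: F_1 = 10^(0.961/10) = 1.248, G_1 = 10^(−0.961/10) = 0.8015
  Stage 2: F_2 = 10^(7.48/10) = 5.598, G_2 = 10^(−5.79/10) = 0.2636
  Stage 3: F_3 = 10^(5.93/10) = 3.917, G_3 = 10^(18.7/10) = 74.13
  Stage 4: F_4 = 10^(5.93/10) = 3.917, G_4 = 10^(12.8/10) = 19.05
Friis cascade:
  F = 1.248 + (5.598 − 1)/0.8015 + (3.917 − 1)/0.2113 + (3.917 − 1)/15.66 = 20.98
NF = 10 log₁₀(20.98) = 13.22 dB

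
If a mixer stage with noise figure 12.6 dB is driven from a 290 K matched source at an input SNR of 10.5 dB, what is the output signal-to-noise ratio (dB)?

−2.1 dB

By definition F = SNR_in/SNR_out, so in dB: SNR_out = SNR_in − NF
SNR_out = 10.5 − 12.6 = −2.1 dB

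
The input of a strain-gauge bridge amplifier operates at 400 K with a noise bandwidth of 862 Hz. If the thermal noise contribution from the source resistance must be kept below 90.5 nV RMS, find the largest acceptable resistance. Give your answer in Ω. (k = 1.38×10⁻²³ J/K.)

430 Ω

Johnson–Nyquist: V_n = √(4kTRB) ⇒ R = V_n² / (4kTB)
4kTB = 4 × 1.38×10⁻²³ × 400 × 8.62×10² = 1.90×10⁻¹⁷
R = (9.05×10⁻⁸)² / 1.90×10⁻¹⁷ = 4.30×10² Ω = 430 Ω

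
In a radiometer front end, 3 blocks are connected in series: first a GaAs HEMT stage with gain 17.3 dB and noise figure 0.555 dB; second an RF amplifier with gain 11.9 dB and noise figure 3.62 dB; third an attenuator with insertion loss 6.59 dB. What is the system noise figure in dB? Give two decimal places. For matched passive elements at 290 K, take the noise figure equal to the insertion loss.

0.66 dB

Convert to linear (a loss of L dB is a gain of −L dB): F_i = 10^(NF_i/10), G_i = 10^(G_i,dB/10)
  Stage 1: F_1 = 10^(0.555/10) = 1.136, G_1 = 10^(17.3/10) = 53.70
  Stage 2: F_2 = 10^(3.62/10) = 2.301, G_2 = 10^(11.9/10) = 15.49
  Stage 3: F_3 = 10^(6.59/10) = 4.560, G_3 = 10^(−6.59/10) = 0.2193
Friis cascade:
  F = 1.136 + (2.301 − 1)/53.70 + (4.560 − 1)/831.8 = 1.165
NF = 10 log₁₀(1.165) = 0.66 dB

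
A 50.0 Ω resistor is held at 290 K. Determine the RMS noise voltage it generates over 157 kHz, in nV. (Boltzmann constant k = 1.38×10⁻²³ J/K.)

V_n = √(4kTRB)
4kTRB = 4 × 1.38×10⁻²³ × 290 × 5.00×10¹ × 1.57×10⁵ = 1.26×10⁻¹³ V²
V_n = √(1.26×10⁻¹³) = 3.54×10⁻⁷ V = 354 nV

354 nV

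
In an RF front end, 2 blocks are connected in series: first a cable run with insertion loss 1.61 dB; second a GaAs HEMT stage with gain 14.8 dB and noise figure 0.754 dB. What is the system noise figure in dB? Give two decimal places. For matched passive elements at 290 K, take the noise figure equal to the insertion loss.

2.36 dB

Convert to linear (a loss of L dB is a gain of −L dB): F_i = 10^(NF_i/10), G_i = 10^(G_i,dB/10)
  Stage 1: F_1 = 10^(1.61/10) = 1.449, G_1 = 10^(−1.61/10) = 0.6902
  Stage 2: F_2 = 10^(0.754/10) = 1.190, G_2 = 10^(14.8/10) = 30.20
Friis cascade:
  F = 1.449 + (1.190 − 1)/0.6902 = 1.723
NF = 10 log₁₀(1.723) = 2.36 dB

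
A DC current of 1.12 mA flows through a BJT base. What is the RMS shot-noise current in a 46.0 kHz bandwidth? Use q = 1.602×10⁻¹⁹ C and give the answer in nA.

4.06 nA

I_n = √(2qI·B)
2qI·B = 2 × 1.602×10⁻¹⁹ × 1.12×10⁻³ × 4.60×10⁴ = 1.65×10⁻¹⁷ A²
I_n = √(1.65×10⁻¹⁷) = 4.06×10⁻⁹ A = 4.06 nA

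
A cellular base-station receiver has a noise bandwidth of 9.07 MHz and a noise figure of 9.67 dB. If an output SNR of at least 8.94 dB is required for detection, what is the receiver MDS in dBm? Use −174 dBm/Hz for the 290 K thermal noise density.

−85.8 dBm

Sensitivity = −174 + 10 log₁₀(B) + NF + SNR_min
= −174 + 69.58 + 9.67 + 8.94
= −85.81 dBm → −85.8 dBm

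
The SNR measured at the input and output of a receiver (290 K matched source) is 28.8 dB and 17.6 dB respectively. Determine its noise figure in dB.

NF (dB) = SNR_in(dB) − SNR_out(dB) when the source is at T₀
NF = 28.8 − 17.6 = 11.2 dB

11.2 dB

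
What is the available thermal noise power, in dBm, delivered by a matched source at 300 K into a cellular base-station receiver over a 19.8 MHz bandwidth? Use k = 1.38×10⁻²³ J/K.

−100.9 dBm

P_n = kTB = 1.38×10⁻²³ × 300 × 1.98×10⁷ = 8.20×10⁻¹⁴ W
In dBm: 10 log₁₀(8.20×10⁻¹⁴ / 10⁻³) = −100.9 dBm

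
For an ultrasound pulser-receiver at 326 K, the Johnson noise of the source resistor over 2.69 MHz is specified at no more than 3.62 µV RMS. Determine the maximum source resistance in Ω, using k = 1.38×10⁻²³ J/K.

Johnson–Nyquist: V_n = √(4kTRB) ⇒ R = V_n² / (4kTB)
4kTB = 4 × 1.38×10⁻²³ × 326 × 2.69×10⁶ = 4.84×10⁻¹⁴
R = (3.62×10⁻⁶)² / 4.84×10⁻¹⁴ = 2.71×10² Ω = 271 Ω

271 Ω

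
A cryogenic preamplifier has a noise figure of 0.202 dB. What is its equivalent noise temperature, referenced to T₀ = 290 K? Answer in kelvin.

13.8 K

F = 10^(0.202/10) = 1.04761
T_e = (F − 1)·T₀ = (1.04761 − 1) × 290 = 13.8 K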